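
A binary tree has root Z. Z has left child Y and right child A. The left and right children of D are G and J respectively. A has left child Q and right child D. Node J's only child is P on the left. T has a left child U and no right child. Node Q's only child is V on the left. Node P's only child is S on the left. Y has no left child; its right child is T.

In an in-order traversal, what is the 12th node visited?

J

In-order visits the left subtree, then the node, then the right subtree.
At Z: go left to Y.
  At Y: no left child.
  Visit Y.
  At Y: go right to T.
    At T: go left to U.
      U is a leaf — visit U.
    Visit T.
    At T: no right child.
Visit Z.
At Z: go right to A.
  At A: go left to Q.
    At Q: go left to V.
      V is a leaf — visit V.
    Visit Q.
    At Q: no right child.
  Visit A.
  At A: go right to D.
    At D: go left to G.
      G is a leaf — visit G.
    Visit D.
    At D: go right to J.
      At J: go left to P.
        At P: go left to S.
          S is a leaf — visit S.
        Visit P.
        At P: no right child.
      Visit J.
      At J: no right child.
Full in-order sequence: Y, U, T, Z, V, Q, A, G, D, S, P, J.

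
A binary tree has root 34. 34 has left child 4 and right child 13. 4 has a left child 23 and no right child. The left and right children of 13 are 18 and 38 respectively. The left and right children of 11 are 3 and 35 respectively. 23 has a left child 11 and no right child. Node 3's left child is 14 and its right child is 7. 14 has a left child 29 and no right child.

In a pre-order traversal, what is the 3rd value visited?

23

Pre-order visits the node, then its left subtree, then its right subtree.
Visit 34.
At 34: go left to 4.
  Visit 4.
  At 4: go left to 23.
    Visit 23.
    At 23: go left to 11.
      Visit 11.
      At 11: go left to 3.
        Visit 3.
        At 3: go left to 14.
          Visit 14.
          At 14: go left to 29.
            29 is a leaf — visit 29.
          At 14: no right child.
        At 3: go right to 7.
          7 is a leaf — visit 7.
      At 11: go right to 35.
        35 is a leaf — visit 35.
    At 23: no right child.
  At 4: no right child.
At 34: go right to 13.
  Visit 13.
  At 13: go left to 18.
    18 is a leaf — visit 18.
  At 13: go right to 38.
    38 is a leaf — visit 38.
Full pre-order sequence: 34, 4, 23, 11, 3, 14, 29, 7, 35, 13, 18, 38.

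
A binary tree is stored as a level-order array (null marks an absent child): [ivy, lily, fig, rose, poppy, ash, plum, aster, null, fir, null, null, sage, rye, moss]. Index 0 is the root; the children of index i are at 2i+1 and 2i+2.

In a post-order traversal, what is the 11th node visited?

fig

Post-order visits the left subtree, then the right subtree, then the node.
At ivy: go left to lily.
  At lily: go left to rose.
    At rose: go left to aster.
      aster is a leaf — visit aster.
    At rose: no right child.
    Visit rose.
  At lily: go right to poppy.
    At poppy: go left to fir.
      fir is a leaf — visit fir.
    At poppy: no right child.
    Visit poppy.
  Visit lily.
At ivy: go right to fig.
  At fig: go left to ash.
    At ash: no left child.
    At ash: go right to sage.
      sage is a leaf — visit sage.
    Visit ash.
  At fig: go right to plum.
    At plum: go left to rye.
      rye is a leaf — visit rye.
    At plum: go right to moss.
      moss is a leaf — visit moss.
    Visit plum.
  Visit fig.
Visit ivy.
Full post-order sequence: aster, rose, fir, poppy, lily, sage, ash, rye, moss, plum, fig, ivy.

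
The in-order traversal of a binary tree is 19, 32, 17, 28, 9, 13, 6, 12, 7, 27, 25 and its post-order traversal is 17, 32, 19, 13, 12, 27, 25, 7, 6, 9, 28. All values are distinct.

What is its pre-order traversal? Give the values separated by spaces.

The last element of post-order is the root; it splits in-order into left and right subtrees.
Root 28: left subtree has 3 nodes {19, 32, 17}, right has 7 {9, 13, 6, 12, 7, 27, 25}.
  Root 19: left subtree has 0 nodes { }, right has 2 {32, 17}.
    Root 32: left subtree has 0 nodes { }, right has 1 {17}.
  Root 9: left subtree has 0 nodes { }, right has 6 {13, 6, 12, 7, 27, 25}.
    Root 6: left subtree has 1 node {13}, right has 4 {12, 7, 27, 25}.
      Root 7: left subtree has 1 node {12}, right has 2 {27, 25}.
        Root 25: left subtree has 1 node {27}, right has 0 { }.

28 19 32 17 9 6 13 7 12 25 27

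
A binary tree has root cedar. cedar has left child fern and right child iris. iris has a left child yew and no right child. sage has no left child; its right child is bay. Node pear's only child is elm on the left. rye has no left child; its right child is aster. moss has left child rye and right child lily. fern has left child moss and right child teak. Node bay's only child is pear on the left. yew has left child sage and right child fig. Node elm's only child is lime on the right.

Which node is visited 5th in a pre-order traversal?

aster

Pre-order visits the node, then its left subtree, then its right subtree.
Visit cedar.
At cedar: go left to fern.
  Visit fern.
  At fern: go left to moss.
    Visit moss.
    At moss: go left to rye.
      Visit rye.
      At rye: no left child.
      At rye: go right to aster.
        aster is a leaf — visit aster.
    At moss: go right to lily.
      lily is a leaf — visit lily.
  At fern: go right to teak.
    teak is a leaf — visit teak.
At cedar: go right to iris.
  Visit iris.
  At iris: go left to yew.
    Visit yew.
    At yew: go left to sage.
      Visit sage.
      At sage: no left child.
      At sage: go right to bay.
        Visit bay.
        At bay: go left to pear.
          Visit pear.
          At pear: go left to elm.
            Visit elm.
            At elm: no left child.
            At elm: go right to lime.
              lime is a leaf — visit lime.
          At pear: no right child.
        At bay: no right child.
    At yew: go right to fig.
      fig is a leaf — visit fig.
  At iris: no right child.
Full pre-order sequence: cedar, fern, moss, rye, aster, lily, teak, iris, yew, sage, bay, pear, elm, lime, fig.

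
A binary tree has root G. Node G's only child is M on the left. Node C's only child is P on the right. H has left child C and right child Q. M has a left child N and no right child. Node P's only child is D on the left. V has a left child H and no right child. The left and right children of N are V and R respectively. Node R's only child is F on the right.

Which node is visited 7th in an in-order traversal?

N

In-order visits the left subtree, then the node, then the right subtree.
At G: go left to M.
  At M: go left to N.
    At N: go left to V.
      At V: go left to H.
        At H: go left to C.
          At C: no left child.
          Visit C.
          At C: go right to P.
            At P: go left to D.
              D is a leaf — visit D.
            Visit P.
            At P: no right child.
        Visit H.
        At H: go right to Q.
          Q is a leaf — visit Q.
      Visit V.
      At V: no right child.
    Visit N.
    At N: go right to R.
      At R: no left child.
      Visit R.
      At R: go right to F.
        F is a leaf — visit F.
  Visit M.
  At M: no right child.
Visit G.
At G: no right child.
Full in-order sequence: C, D, P, H, Q, V, N, R, F, M, G.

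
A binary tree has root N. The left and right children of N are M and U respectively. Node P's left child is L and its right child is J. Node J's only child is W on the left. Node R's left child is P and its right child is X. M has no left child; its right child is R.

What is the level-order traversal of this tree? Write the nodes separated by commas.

Level-order visits nodes level by level from the root, left to right within each level.
Level 0: N
Level 1: M, U
Level 2: R
Level 3: P, X
Level 4: L, J
Level 5: W

N, M, U, R, P, X, L, J, W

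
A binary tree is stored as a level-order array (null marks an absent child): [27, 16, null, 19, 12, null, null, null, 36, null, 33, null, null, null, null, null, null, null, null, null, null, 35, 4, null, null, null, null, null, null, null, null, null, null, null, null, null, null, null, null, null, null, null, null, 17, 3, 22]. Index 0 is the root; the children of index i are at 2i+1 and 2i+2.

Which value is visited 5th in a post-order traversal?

35

Post-order visits the left subtree, then the right subtree, then the node.
At 27: go left to 16.
  At 16: go left to 19.
    At 19: no left child.
    At 19: go right to 36.
      36 is a leaf — visit 36.
    Visit 19.
  At 16: go right to 12.
    At 12: no left child.
    At 12: go right to 33.
      At 33: go left to 35.
        At 35: go left to 17.
          17 is a leaf — visit 17.
        At 35: go right to 3.
          3 is a leaf — visit 3.
        Visit 35.
      At 33: go right to 4.
        At 4: go left to 22.
          22 is a leaf — visit 22.
        At 4: no right child.
        Visit 4.
      Visit 33.
    Visit 12.
  Visit 16.
At 27: no right child.
Visit 27.
Full post-order sequence: 36, 19, 17, 3, 35, 22, 4, 33, 12, 16, 27.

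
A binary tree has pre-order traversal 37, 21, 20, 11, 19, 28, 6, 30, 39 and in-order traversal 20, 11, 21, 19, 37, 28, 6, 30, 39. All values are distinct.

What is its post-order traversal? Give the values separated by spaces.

The first element of pre-order is the root; it splits in-order into left and right subtrees.
Root 37: left subtree has 4 nodes {20, 11, 21, 19}, right has 4 {28, 6, 30, 39}.
  Root 21: left subtree has 2 nodes {20, 11}, right has 1 {19}.
    Root 20: left subtree has 0 nodes { }, right has 1 {11}.
  Root 28: left subtree has 0 nodes { }, right has 3 {6, 30, 39}.
    Root 6: left subtree has 0 nodes { }, right has 2 {30, 39}.
      Root 30: left subtree has 0 nodes { }, right has 1 {39}.

11 20 19 21 39 30 6 28 37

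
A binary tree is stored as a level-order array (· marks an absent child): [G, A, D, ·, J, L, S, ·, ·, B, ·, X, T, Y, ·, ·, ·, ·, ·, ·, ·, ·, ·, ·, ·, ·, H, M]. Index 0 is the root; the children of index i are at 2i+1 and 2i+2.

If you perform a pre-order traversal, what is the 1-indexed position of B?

4

Pre-order visits the node, then its left subtree, then its right subtree.
Visit G.
At G: go left to A.
  Visit A.
  At A: no left child.
  At A: go right to J.
    Visit J.
    At J: go left to B.
      B is a leaf — visit B.
    At J: no right child.
At G: go right to D.
  Visit D.
  At D: go left to L.
    Visit L.
    At L: go left to X.
      X is a leaf — visit X.
    At L: go right to T.
      Visit T.
      At T: no left child.
      At T: go right to H.
        H is a leaf — visit H.
  At D: go right to S.
    Visit S.
    At S: go left to Y.
      Visit Y.
      At Y: go left to M.
        M is a leaf — visit M.
      At Y: no right child.
    At S: no right child.
Full pre-order sequence: G, A, J, B, D, L, X, T, H, S, Y, M.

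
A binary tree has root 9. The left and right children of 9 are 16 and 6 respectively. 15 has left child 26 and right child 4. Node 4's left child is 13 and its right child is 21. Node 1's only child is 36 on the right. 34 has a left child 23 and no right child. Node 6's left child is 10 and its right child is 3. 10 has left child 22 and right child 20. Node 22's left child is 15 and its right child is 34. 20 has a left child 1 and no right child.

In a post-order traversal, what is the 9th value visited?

Post-order visits the left subtree, then the right subtree, then the node.
At 9: go left to 16.
  16 is a leaf — visit 16.
At 9: go right to 6.
  At 6: go left to 10.
    At 10: go left to 22.
      At 22: go left to 15.
        At 15: go left to 26.
          26 is a leaf — visit 26.
        At 15: go right to 4.
          At 4: go left to 13.
            13 is a leaf — visit 13.
          At 4: go right to 21.
            21 is a leaf — visit 21.
          Visit 4.
        Visit 15.
      At 22: go right to 34.
        At 34: go left to 23.
          23 is a leaf — visit 23.
        At 34: no right child.
        Visit 34.
      Visit 22.
    At 10: go right to 20.
      At 20: go left to 1.
        At 1: no left child.
        At 1: go right to 36.
          36 is a leaf — visit 36.
        Visit 1.
      At 20: no right child.
      Visit 20.
    Visit 10.
  At 6: go right to 3.
    3 is a leaf — visit 3.
  Visit 6.
Visit 9.
Full post-order sequence: 16, 26, 13, 21, 4, 15, 23, 34, 22, 36, 1, 20, 10, 3, 6, 9.

22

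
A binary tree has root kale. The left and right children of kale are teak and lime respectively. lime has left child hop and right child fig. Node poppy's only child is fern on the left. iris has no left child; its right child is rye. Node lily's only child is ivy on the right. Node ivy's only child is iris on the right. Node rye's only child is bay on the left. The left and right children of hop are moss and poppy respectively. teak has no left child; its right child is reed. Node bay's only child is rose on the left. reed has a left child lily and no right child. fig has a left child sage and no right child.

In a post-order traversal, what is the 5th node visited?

Post-order visits the left subtree, then the right subtree, then the node.
At kale: go left to teak.
  At teak: no left child.
  At teak: go right to reed.
    At reed: go left to lily.
      At lily: no left child.
      At lily: go right to ivy.
        At ivy: no left child.
        At ivy: go right to iris.
          At iris: no left child.
          At iris: go right to rye.
            At rye: go left to bay.
              At bay: go left to rose.
                rose is a leaf — visit rose.
              At bay: no right child.
              Visit bay.
            At rye: no right child.
            Visit rye.
          Visit iris.
        Visit ivy.
      Visit lily.
    At reed: no right child.
    Visit reed.
  Visit teak.
At kale: go right to lime.
  At lime: go left to hop.
    At hop: go left to moss.
      moss is a leaf — visit moss.
    At hop: go right to poppy.
      At poppy: go left to fern.
        fern is a leaf — visit fern.
      At poppy: no right child.
      Visit poppy.
    Visit hop.
  At lime: go right to fig.
    At fig: go left to sage.
      sage is a leaf — visit sage.
    At fig: no right child.
    Visit fig.
  Visit lime.
Visit kale.
Full post-order sequence: rose, bay, rye, iris, ivy, lily, reed, teak, moss, fern, poppy, hop, sage, fig, lime, kale.

ivy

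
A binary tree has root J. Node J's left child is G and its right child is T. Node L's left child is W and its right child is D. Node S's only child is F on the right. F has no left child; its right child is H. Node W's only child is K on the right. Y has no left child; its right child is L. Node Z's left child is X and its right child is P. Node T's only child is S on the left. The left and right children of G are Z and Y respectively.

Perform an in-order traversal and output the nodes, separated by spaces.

X Z P G Y W K L D J S F H T

In-order visits the left subtree, then the node, then the right subtree.
At J: go left to G.
  At G: go left to Z.
    At Z: go left to X.
      X is a leaf — visit X.
    Visit Z.
    At Z: go right to P.
      P is a leaf — visit P.
  Visit G.
  At G: go right to Y.
    At Y: no left child.
    Visit Y.
    At Y: go right to L.
      At L: go left to W.
        At W: no left child.
        Visit W.
        At W: go right to K.
          K is a leaf — visit K.
      Visit L.
      At L: go right to D.
        D is a leaf — visit D.
Visit J.
At J: go right to T.
  At T: go left to S.
    At S: no left child.
    Visit S.
    At S: go right to F.
      At F: no left child.
      Visit F.
      At F: go right to H.
        H is a leaf — visit H.
  Visit T.
  At T: no right child.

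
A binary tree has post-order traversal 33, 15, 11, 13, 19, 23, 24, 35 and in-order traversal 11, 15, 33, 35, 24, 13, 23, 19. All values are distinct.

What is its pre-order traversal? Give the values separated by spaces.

The last element of post-order is the root; it splits in-order into left and right subtrees.
Root 35: left subtree has 3 nodes {11, 15, 33}, right has 4 {24, 13, 23, 19}.
  Root 11: left subtree has 0 nodes { }, right has 2 {15, 33}.
    Root 15: left subtree has 0 nodes { }, right has 1 {33}.
  Root 24: left subtree has 0 nodes { }, right has 3 {13, 23, 19}.
    Root 23: left subtree has 1 node {13}, right has 1 {19}.

35 11 15 33 24 23 13 19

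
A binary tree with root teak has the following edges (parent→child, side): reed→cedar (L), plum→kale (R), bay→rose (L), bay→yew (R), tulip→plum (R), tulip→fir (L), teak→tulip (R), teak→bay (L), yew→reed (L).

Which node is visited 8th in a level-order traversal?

reed

Level-order visits nodes level by level from the root, left to right within each level.
Level 0: teak
Level 1: bay, tulip
Level 2: rose, yew, fir, plum
Level 3: reed, kale
Level 4: cedar
Full level-order sequence: teak, bay, tulip, rose, yew, fir, plum, reed, kale, cedar.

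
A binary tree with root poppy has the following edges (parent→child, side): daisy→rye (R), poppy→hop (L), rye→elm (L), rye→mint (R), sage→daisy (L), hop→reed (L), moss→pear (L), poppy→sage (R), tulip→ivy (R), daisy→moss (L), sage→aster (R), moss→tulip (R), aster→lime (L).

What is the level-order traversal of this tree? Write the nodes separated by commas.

Level-order visits nodes level by level from the root, left to right within each level.
Level 0: poppy
Level 1: hop, sage
Level 2: reed, daisy, aster
Level 3: moss, rye, lime
Level 4: pear, tulip, elm, mint
Level 5: ivy

poppy, hop, sage, reed, daisy, aster, moss, rye, lime, pear, tulip, elm, mint, ivy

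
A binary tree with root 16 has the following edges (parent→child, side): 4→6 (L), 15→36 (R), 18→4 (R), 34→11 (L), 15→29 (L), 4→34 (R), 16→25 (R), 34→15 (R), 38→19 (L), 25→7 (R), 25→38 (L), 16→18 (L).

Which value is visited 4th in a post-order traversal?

36

Post-order visits the left subtree, then the right subtree, then the node.
At 16: go left to 18.
  At 18: no left child.
  At 18: go right to 4.
    At 4: go left to 6.
      6 is a leaf — visit 6.
    At 4: go right to 34.
      At 34: go left to 11.
        11 is a leaf — visit 11.
      At 34: go right to 15.
        At 15: go left to 29.
          29 is a leaf — visit 29.
        At 15: go right to 36.
          36 is a leaf — visit 36.
        Visit 15.
      Visit 34.
    Visit 4.
  Visit 18.
At 16: go right to 25.
  At 25: go left to 38.
    At 38: go left to 19.
      19 is a leaf — visit 19.
    At 38: no right child.
    Visit 38.
  At 25: go right to 7.
    7 is a leaf — visit 7.
  Visit 25.
Visit 16.
Full post-order sequence: 6, 11, 29, 36, 15, 34, 4, 18, 19, 38, 7, 25, 16.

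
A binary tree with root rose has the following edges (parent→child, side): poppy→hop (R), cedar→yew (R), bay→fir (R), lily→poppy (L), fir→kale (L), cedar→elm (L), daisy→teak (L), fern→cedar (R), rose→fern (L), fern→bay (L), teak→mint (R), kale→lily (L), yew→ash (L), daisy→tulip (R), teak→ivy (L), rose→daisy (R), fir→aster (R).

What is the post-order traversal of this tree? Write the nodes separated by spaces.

hop poppy lily kale aster fir bay elm ash yew cedar fern ivy mint teak tulip daisy rose

Post-order visits the left subtree, then the right subtree, then the node.
At rose: go left to fern.
  At fern: go left to bay.
    At bay: no left child.
    At bay: go right to fir.
      At fir: go left to kale.
        At kale: go left to lily.
          At lily: go left to poppy.
            At poppy: no left child.
            At poppy: go right to hop.
              hop is a leaf — visit hop.
            Visit poppy.
          At lily: no right child.
          Visit lily.
        At kale: no right child.
        Visit kale.
      At fir: go right to aster.
        aster is a leaf — visit aster.
      Visit fir.
    Visit bay.
  At fern: go right to cedar.
    At cedar: go left to elm.
      elm is a leaf — visit elm.
    At cedar: go right to yew.
      At yew: go left to ash.
        ash is a leaf — visit ash.
      At yew: no right child.
      Visit yew.
    Visit cedar.
  Visit fern.
At rose: go right to daisy.
  At daisy: go left to teak.
    At teak: go left to ivy.
      ivy is a leaf — visit ivy.
    At teak: go right to mint.
      mint is a leaf — visit mint.
    Visit teak.
  At daisy: go right to tulip.
    tulip is a leaf — visit tulip.
  Visit daisy.
Visit rose.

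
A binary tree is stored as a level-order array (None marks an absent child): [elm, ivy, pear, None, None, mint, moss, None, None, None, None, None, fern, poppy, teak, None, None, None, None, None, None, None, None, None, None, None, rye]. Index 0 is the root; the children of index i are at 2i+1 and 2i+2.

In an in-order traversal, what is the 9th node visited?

In-order visits the left subtree, then the node, then the right subtree.
At elm: go left to ivy.
  ivy is a leaf — visit ivy.
Visit elm.
At elm: go right to pear.
  At pear: go left to mint.
    At mint: no left child.
    Visit mint.
    At mint: go right to fern.
      At fern: no left child.
      Visit fern.
      At fern: go right to rye.
        rye is a leaf — visit rye.
  Visit pear.
  At pear: go right to moss.
    At moss: go left to poppy.
      poppy is a leaf — visit poppy.
    Visit moss.
    At moss: go right to teak.
      teak is a leaf — visit teak.
Full in-order sequence: ivy, elm, mint, fern, rye, pear, poppy, moss, teak.

teak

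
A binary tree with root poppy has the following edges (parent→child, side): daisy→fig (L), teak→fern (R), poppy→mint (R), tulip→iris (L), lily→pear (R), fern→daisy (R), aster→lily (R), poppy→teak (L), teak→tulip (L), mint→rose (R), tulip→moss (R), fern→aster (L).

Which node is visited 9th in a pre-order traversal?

pear

Pre-order visits the node, then its left subtree, then its right subtree.
Visit poppy.
At poppy: go left to teak.
  Visit teak.
  At teak: go left to tulip.
    Visit tulip.
    At tulip: go left to iris.
      iris is a leaf — visit iris.
    At tulip: go right to moss.
      moss is a leaf — visit moss.
  At teak: go right to fern.
    Visit fern.
    At fern: go left to aster.
      Visit aster.
      At aster: no left child.
      At aster: go right to lily.
        Visit lily.
        At lily: no left child.
        At lily: go right to pear.
          pear is a leaf — visit pear.
    At fern: go right to daisy.
      Visit daisy.
      At daisy: go left to fig.
        fig is a leaf — visit fig.
      At daisy: no right child.
At poppy: go right to mint.
  Visit mint.
  At mint: no left child.
  At mint: go right to rose.
    rose is a leaf — visit rose.
Full pre-order sequence: poppy, teak, tulip, iris, moss, fern, aster, lily, pear, daisy, fig, mint, rose.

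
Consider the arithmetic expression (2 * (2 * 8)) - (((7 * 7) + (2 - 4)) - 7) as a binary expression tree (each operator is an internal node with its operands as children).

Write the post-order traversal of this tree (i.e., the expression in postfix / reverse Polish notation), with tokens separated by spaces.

Post-order on an expression tree gives postfix notation: for each operator, emit left operand, right operand, then the operator.

2 2 8 * * 7 7 * 2 4 - + 7 - -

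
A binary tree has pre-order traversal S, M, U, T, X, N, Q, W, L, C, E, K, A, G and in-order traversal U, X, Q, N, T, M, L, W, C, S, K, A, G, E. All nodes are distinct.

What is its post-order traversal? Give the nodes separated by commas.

Q, N, X, T, U, L, C, W, M, G, A, K, E, S

The first element of pre-order is the root; it splits in-order into left and right subtrees.
Root S: left subtree has 9 nodes {U, X, Q, N, T, M, L, W, C}, right has 4 {K, A, G, E}.
  Root M: left subtree has 5 nodes {U, X, Q, N, T}, right has 3 {L, W, C}.
    Root U: left subtree has 0 nodes { }, right has 4 {X, Q, N, T}.
      Root T: left subtree has 3 nodes {X, Q, N}, right has 0 { }.
        Root X: left subtree has 0 nodes { }, right has 2 {Q, N}.
          Root N: left subtree has 1 node {Q}, right has 0 { }.
    Root W: left subtree has 1 node {L}, right has 1 {C}.
  Root E: left subtree has 3 nodes {K, A, G}, right has 0 { }.
    Root K: left subtree has 0 nodes { }, right has 2 {A, G}.
      Root A: left subtree has 0 nodes { }, right has 1 {G}.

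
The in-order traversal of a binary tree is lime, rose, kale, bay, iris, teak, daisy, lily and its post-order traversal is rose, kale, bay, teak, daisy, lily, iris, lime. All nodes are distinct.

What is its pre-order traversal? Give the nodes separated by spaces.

The last element of post-order is the root; it splits in-order into left and right subtrees.
Root lime: left subtree has 0 nodes { }, right has 7 {rose, kale, bay, iris, teak, daisy, lily}.
  Root iris: left subtree has 3 nodes {rose, kale, bay}, right has 3 {teak, daisy, lily}.
    Root bay: left subtree has 2 nodes {rose, kale}, right has 0 { }.
      Root kale: left subtree has 1 node {rose}, right has 0 { }.
    Root lily: left subtree has 2 nodes {teak, daisy}, right has 0 { }.
      Root daisy: left subtree has 1 node {teak}, right has 0 { }.

lime iris bay kale rose lily daisy teak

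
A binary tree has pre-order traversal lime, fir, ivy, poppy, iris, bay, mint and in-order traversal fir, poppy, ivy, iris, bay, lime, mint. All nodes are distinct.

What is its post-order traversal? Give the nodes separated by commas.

poppy, bay, iris, ivy, fir, mint, lime

The first element of pre-order is the root; it splits in-order into left and right subtrees.
Root lime: left subtree has 5 nodes {fir, poppy, ivy, iris, bay}, right has 1 {mint}.
  Root fir: left subtree has 0 nodes { }, right has 4 {poppy, ivy, iris, bay}.
    Root ivy: left subtree has 1 node {poppy}, right has 2 {iris, bay}.
      Root iris: left subtree has 0 nodes { }, right has 1 {bay}.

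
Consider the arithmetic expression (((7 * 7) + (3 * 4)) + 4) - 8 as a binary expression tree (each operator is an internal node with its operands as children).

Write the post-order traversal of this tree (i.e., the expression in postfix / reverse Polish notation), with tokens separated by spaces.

7 7 * 3 4 * + 4 + 8 -

Post-order on an expression tree gives postfix notation: for each operator, emit left operand, right operand, then the operator.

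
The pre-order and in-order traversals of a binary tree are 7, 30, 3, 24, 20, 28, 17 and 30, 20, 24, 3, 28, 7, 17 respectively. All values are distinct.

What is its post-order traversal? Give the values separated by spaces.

20 24 28 3 30 17 7

The first element of pre-order is the root; it splits in-order into left and right subtrees.
Root 7: left subtree has 5 nodes {30, 20, 24, 3, 28}, right has 1 {17}.
  Root 30: left subtree has 0 nodes { }, right has 4 {20, 24, 3, 28}.
    Root 3: left subtree has 2 nodes {20, 24}, right has 1 {28}.
      Root 24: left subtree has 1 node {20}, right has 0 { }.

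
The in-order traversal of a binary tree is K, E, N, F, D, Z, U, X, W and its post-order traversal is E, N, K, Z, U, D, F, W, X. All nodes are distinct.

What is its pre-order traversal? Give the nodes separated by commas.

X, F, K, N, E, D, U, Z, W

The last element of post-order is the root; it splits in-order into left and right subtrees.
Root X: left subtree has 7 nodes {K, E, N, F, D, Z, U}, right has 1 {W}.
  Root F: left subtree has 3 nodes {K, E, N}, right has 3 {D, Z, U}.
    Root K: left subtree has 0 nodes { }, right has 2 {E, N}.
      Root N: left subtree has 1 node {E}, right has 0 { }.
    Root D: left subtree has 0 nodes { }, right has 2 {Z, U}.
      Root U: left subtree has 1 node {Z}, right has 0 { }.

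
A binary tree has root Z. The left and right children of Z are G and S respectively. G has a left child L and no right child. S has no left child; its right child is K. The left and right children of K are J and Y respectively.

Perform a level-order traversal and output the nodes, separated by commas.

Level-order visits nodes level by level from the root, left to right within each level.
Level 0: Z
Level 1: G, S
Level 2: L, K
Level 3: J, Y

Z, G, S, L, K, J, Y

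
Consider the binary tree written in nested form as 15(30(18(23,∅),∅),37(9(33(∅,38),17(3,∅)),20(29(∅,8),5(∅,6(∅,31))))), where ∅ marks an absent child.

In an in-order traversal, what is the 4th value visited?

15

In-order visits the left subtree, then the node, then the right subtree.
At 15: go left to 30.
  At 30: go left to 18.
    At 18: go left to 23.
      23 is a leaf — visit 23.
    Visit 18.
    At 18: no right child.
  Visit 30.
  At 30: no right child.
Visit 15.
At 15: go right to 37.
  At 37: go left to 9.
    At 9: go left to 33.
      At 33: no left child.
      Visit 33.
      At 33: go right to 38.
        38 is a leaf — visit 38.
    Visit 9.
    At 9: go right to 17.
      At 17: go left to 3.
        3 is a leaf — visit 3.
      Visit 17.
      At 17: no right child.
  Visit 37.
  At 37: go right to 20.
    At 20: go left to 29.
      At 29: no left child.
      Visit 29.
      At 29: go right to 8.
        8 is a leaf — visit 8.
    Visit 20.
    At 20: go right to 5.
      At 5: no left child.
      Visit 5.
      At 5: go right to 6.
        At 6: no left child.
        Visit 6.
        At 6: go right to 31.
          31 is a leaf — visit 31.
Full in-order sequence: 23, 18, 30, 15, 33, 38, 9, 3, 17, 37, 29, 8, 20, 5, 6, 31.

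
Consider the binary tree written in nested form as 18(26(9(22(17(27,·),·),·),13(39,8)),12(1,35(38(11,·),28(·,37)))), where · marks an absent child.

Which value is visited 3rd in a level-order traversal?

Level-order visits nodes level by level from the root, left to right within each level.
Level 0: 18
Level 1: 26, 12
Level 2: 9, 13, 1, 35
Level 3: 22, 39, 8, 38, 28
Level 4: 17, 11, 37
Level 5: 27
Full level-order sequence: 18, 26, 12, 9, 13, 1, 35, 22, 39, 8, 38, 28, 17, 11, 37, 27.

12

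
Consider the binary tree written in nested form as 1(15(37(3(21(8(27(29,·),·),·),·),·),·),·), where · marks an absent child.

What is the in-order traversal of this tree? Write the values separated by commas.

29, 27, 8, 21, 3, 37, 15, 1

In-order visits the left subtree, then the node, then the right subtree.
At 1: go left to 15.
  At 15: go left to 37.
    At 37: go left to 3.
      At 3: go left to 21.
        At 21: go left to 8.
          At 8: go left to 27.
            At 27: go left to 29.
              29 is a leaf — visit 29.
            Visit 27.
            At 27: no right child.
          Visit 8.
          At 8: no right child.
        Visit 21.
        At 21: no right child.
      Visit 3.
      At 3: no right child.
    Visit 37.
    At 37: no right child.
  Visit 15.
  At 15: no right child.
Visit 1.
At 1: no right child.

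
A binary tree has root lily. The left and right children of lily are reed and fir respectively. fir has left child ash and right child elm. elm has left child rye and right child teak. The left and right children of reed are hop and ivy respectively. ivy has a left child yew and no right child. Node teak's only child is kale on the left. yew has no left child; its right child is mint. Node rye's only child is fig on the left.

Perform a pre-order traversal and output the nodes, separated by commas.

lily, reed, hop, ivy, yew, mint, fir, ash, elm, rye, fig, teak, kale

Pre-order visits the node, then its left subtree, then its right subtree.
Visit lily.
At lily: go left to reed.
  Visit reed.
  At reed: go left to hop.
    hop is a leaf — visit hop.
  At reed: go right to ivy.
    Visit ivy.
    At ivy: go left to yew.
      Visit yew.
      At yew: no left child.
      At yew: go right to mint.
        mint is a leaf — visit mint.
    At ivy: no right child.
At lily: go right to fir.
  Visit fir.
  At fir: go left to ash.
    ash is a leaf — visit ash.
  At fir: go right to elm.
    Visit elm.
    At elm: go left to rye.
      Visit rye.
      At rye: go left to fig.
        fig is a leaf — visit fig.
      At rye: no right child.
    At elm: go right to teak.
      Visit teak.
      At teak: go left to kale.
        kale is a leaf — visit kale.
      At teak: no right child.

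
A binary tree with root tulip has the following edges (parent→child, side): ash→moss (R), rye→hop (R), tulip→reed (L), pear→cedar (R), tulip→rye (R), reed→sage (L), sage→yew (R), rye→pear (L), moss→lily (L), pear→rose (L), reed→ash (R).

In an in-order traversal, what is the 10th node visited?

cedar

In-order visits the left subtree, then the node, then the right subtree.
At tulip: go left to reed.
  At reed: go left to sage.
    At sage: no left child.
    Visit sage.
    At sage: go right to yew.
      yew is a leaf — visit yew.
  Visit reed.
  At reed: go right to ash.
    At ash: no left child.
    Visit ash.
    At ash: go right to moss.
      At moss: go left to lily.
        lily is a leaf — visit lily.
      Visit moss.
      At moss: no right child.
Visit tulip.
At tulip: go right to rye.
  At rye: go left to pear.
    At pear: go left to rose.
      rose is a leaf — visit rose.
    Visit pear.
    At pear: go right to cedar.
      cedar is a leaf — visit cedar.
  Visit rye.
  At rye: go right to hop.
    hop is a leaf — visit hop.
Full in-order sequence: sage, yew, reed, ash, lily, moss, tulip, rose, pear, cedar, rye, hop.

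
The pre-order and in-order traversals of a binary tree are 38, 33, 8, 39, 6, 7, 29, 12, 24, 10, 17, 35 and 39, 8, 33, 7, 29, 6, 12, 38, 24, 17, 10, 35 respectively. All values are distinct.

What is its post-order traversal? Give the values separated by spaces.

39 8 29 7 12 6 33 17 35 10 24 38

The first element of pre-order is the root; it splits in-order into left and right subtrees.
Root 38: left subtree has 7 nodes {39, 8, 33, 7, 29, 6, 12}, right has 4 {24, 17, 10, 35}.
  Root 33: left subtree has 2 nodes {39, 8}, right has 4 {7, 29, 6, 12}.
    Root 8: left subtree has 1 node {39}, right has 0 { }.
    Root 6: left subtree has 2 nodes {7, 29}, right has 1 {12}.
      Root 7: left subtree has 0 nodes { }, right has 1 {29}.
  Root 24: left subtree has 0 nodes { }, right has 3 {17, 10, 35}.
    Root 10: left subtree has 1 node {17}, right has 1 {35}.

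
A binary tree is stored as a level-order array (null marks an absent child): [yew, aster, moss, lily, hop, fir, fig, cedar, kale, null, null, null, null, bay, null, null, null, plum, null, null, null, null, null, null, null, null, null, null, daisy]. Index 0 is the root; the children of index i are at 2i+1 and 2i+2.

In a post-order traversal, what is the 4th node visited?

Post-order visits the left subtree, then the right subtree, then the node.
At yew: go left to aster.
  At aster: go left to lily.
    At lily: go left to cedar.
      cedar is a leaf — visit cedar.
    At lily: go right to kale.
      At kale: go left to plum.
        plum is a leaf — visit plum.
      At kale: no right child.
      Visit kale.
    Visit lily.
  At aster: go right to hop.
    hop is a leaf — visit hop.
  Visit aster.
At yew: go right to moss.
  At moss: go left to fir.
    fir is a leaf — visit fir.
  At moss: go right to fig.
    At fig: go left to bay.
      At bay: no left child.
      At bay: go right to daisy.
        daisy is a leaf — visit daisy.
      Visit bay.
    At fig: no right child.
    Visit fig.
  Visit moss.
Visit yew.
Full post-order sequence: cedar, plum, kale, lily, hop, aster, fir, daisy, bay, fig, moss, yew.

lily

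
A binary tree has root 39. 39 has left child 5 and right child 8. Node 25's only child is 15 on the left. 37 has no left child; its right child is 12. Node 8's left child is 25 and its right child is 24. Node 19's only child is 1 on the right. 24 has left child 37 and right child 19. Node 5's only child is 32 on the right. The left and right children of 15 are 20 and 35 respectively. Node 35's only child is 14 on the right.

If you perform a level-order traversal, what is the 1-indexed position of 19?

Level-order visits nodes level by level from the root, left to right within each level.
Level 0: 39
Level 1: 5, 8
Level 2: 32, 25, 24
Level 3: 15, 37, 19
Level 4: 20, 35, 12, 1
Level 5: 14
Full level-order sequence: 39, 5, 8, 32, 25, 24, 15, 37, 19, 20, 35, 12, 1, 14.

9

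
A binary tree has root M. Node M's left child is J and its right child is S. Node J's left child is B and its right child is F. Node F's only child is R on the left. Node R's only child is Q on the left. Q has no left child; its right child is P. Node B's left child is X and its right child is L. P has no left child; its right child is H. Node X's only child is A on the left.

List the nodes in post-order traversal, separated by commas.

Post-order visits the left subtree, then the right subtree, then the node.
At M: go left to J.
  At J: go left to B.
    At B: go left to X.
      At X: go left to A.
        A is a leaf — visit A.
      At X: no right child.
      Visit X.
    At B: go right to L.
      L is a leaf — visit L.
    Visit B.
  At J: go right to F.
    At F: go left to R.
      At R: go left to Q.
        At Q: no left child.
        At Q: go right to P.
          At P: no left child.
          At P: go right to H.
            H is a leaf — visit H.
          Visit P.
        Visit Q.
      At R: no right child.
      Visit R.
    At F: no right child.
    Visit F.
  Visit J.
At M: go right to S.
  S is a leaf — visit S.
Visit M.

A, X, L, B, H, P, Q, R, F, J, S, M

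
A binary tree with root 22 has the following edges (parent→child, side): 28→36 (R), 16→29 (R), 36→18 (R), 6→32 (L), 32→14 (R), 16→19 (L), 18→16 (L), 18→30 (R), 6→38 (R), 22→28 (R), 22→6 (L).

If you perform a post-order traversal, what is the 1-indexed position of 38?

3

Post-order visits the left subtree, then the right subtree, then the node.
At 22: go left to 6.
  At 6: go left to 32.
    At 32: no left child.
    At 32: go right to 14.
      14 is a leaf — visit 14.
    Visit 32.
  At 6: go right to 38.
    38 is a leaf — visit 38.
  Visit 6.
At 22: go right to 28.
  At 28: no left child.
  At 28: go right to 36.
    At 36: no left child.
    At 36: go right to 18.
      At 18: go left to 16.
        At 16: go left to 19.
          19 is a leaf — visit 19.
        At 16: go right to 29.
          29 is a leaf — visit 29.
        Visit 16.
      At 18: go right to 30.
        30 is a leaf — visit 30.
      Visit 18.
    Visit 36.
  Visit 28.
Visit 22.
Full post-order sequence: 14, 32, 38, 6, 19, 29, 16, 30, 18, 36, 28, 22.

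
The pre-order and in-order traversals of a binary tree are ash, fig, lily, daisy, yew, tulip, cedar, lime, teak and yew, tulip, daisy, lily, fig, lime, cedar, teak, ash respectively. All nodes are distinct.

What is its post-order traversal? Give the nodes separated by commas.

tulip, yew, daisy, lily, lime, teak, cedar, fig, ash

The first element of pre-order is the root; it splits in-order into left and right subtrees.
Root ash: left subtree has 8 nodes {yew, tulip, daisy, lily, fig, lime, cedar, teak}, right has 0 { }.
  Root fig: left subtree has 4 nodes {yew, tulip, daisy, lily}, right has 3 {lime, cedar, teak}.
    Root lily: left subtree has 3 nodes {yew, tulip, daisy}, right has 0 { }.
      Root daisy: left subtree has 2 nodes {yew, tulip}, right has 0 { }.
        Root yew: left subtree has 0 nodes { }, right has 1 {tulip}.
    Root cedar: left subtree has 1 node {lime}, right has 1 {teak}.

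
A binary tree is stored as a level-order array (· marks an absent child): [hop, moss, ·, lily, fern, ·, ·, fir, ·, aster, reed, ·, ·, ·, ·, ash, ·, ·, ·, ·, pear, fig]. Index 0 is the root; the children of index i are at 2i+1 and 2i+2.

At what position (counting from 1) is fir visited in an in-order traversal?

2

In-order visits the left subtree, then the node, then the right subtree.
At hop: go left to moss.
  At moss: go left to lily.
    At lily: go left to fir.
      At fir: go left to ash.
        ash is a leaf — visit ash.
      Visit fir.
      At fir: no right child.
    Visit lily.
    At lily: no right child.
  Visit moss.
  At moss: go right to fern.
    At fern: go left to aster.
      At aster: no left child.
      Visit aster.
      At aster: go right to pear.
        pear is a leaf — visit pear.
    Visit fern.
    At fern: go right to reed.
      At reed: go left to fig.
        fig is a leaf — visit fig.
      Visit reed.
      At reed: no right child.
Visit hop.
At hop: no right child.
Full in-order sequence: ash, fir, lily, moss, aster, pear, fern, fig, reed, hop.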